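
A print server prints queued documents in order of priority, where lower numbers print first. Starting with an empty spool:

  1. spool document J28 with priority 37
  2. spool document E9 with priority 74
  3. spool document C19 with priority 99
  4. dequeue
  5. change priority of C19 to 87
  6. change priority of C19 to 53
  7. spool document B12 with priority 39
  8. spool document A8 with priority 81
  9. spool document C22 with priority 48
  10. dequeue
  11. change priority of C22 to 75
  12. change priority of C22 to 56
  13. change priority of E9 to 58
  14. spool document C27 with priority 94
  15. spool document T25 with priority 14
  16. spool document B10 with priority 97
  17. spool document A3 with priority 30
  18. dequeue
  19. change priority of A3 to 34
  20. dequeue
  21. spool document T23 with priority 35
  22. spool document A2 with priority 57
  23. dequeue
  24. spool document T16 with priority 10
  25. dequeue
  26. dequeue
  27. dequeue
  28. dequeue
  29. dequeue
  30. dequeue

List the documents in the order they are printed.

J28, B12, T25, A3, T23, T16, C19, C22, A2, E9, A8

add J28 (priority 37) → {J28:37}
add E9 (priority 74) → {J28:37, E9:74}
add C19 (priority 99) → {J28:37, E9:74, C19:99}
dequeue → J28; now {E9:74, C19:99}
update C19 to priority 87 → {E9:74, C19:87}
update C19 to priority 53 → {C19:53, E9:74}
add B12 (priority 39) → {B12:39, C19:53, E9:74}
add A8 (priority 81) → {B12:39, C19:53, E9:74, A8:81}
add C22 (priority 48) → {B12:39, C22:48, C19:53, E9:74, A8:81}
dequeue → B12; now {C22:48, C19:53, E9:74, A8:81}
update C22 to priority 75 → {C19:53, E9:74, C22:75, A8:81}
update C22 to priority 56 → {C19:53, C22:56, E9:74, A8:81}
update E9 to priority 58 → {C19:53, C22:56, E9:58, A8:81}
add C27 (priority 94) → {C19:53, C22:56, E9:58, A8:81, C27:94}
add T25 (priority 14) → {T25:14, C19:53, C22:56, E9:58, A8:81, C27:94}
add B10 (priority 97) → {T25:14, C19:53, C22:56, E9:58, A8:81, C27:94, B10:97}
add A3 (priority 30) → {T25:14, A3:30, C19:53, C22:56, E9:58, A8:81, C27:94, B10:97}
dequeue → T25; now {A3:30, C19:53, C22:56, E9:58, A8:81, C27:94, B10:97}
update A3 to priority 34 → {A3:34, C19:53, C22:56, E9:58, A8:81, C27:94, B10:97}
dequeue → A3; now {C19:53, C22:56, E9:58, A8:81, C27:94, B10:97}
add T23 (priority 35) → {T23:35, C19:53, C22:56, E9:58, A8:81, C27:94, B10:97}
add A2 (priority 57) → {T23:35, C19:53, C22:56, A2:57, E9:58, A8:81, C27:94, B10:97}
dequeue → T23; now {C19:53, C22:56, A2:57, E9:58, A8:81, C27:94, B10:97}
add T16 (priority 10) → {T16:10, C19:53, C22:56, A2:57, E9:58, A8:81, C27:94, B10:97}
dequeue → T16; now {C19:53, C22:56, A2:57, E9:58, A8:81, C27:94, B10:97}
dequeue → C19; now {C22:56, A2:57, E9:58, A8:81, C27:94, B10:97}
dequeue → C22; now {A2:57, E9:58, A8:81, C27:94, B10:97}
dequeue → A2; now {E9:58, A8:81, C27:94, B10:97}
dequeue → E9; now {A8:81, C27:94, B10:97}
dequeue → A8; now {C27:94, B10:97}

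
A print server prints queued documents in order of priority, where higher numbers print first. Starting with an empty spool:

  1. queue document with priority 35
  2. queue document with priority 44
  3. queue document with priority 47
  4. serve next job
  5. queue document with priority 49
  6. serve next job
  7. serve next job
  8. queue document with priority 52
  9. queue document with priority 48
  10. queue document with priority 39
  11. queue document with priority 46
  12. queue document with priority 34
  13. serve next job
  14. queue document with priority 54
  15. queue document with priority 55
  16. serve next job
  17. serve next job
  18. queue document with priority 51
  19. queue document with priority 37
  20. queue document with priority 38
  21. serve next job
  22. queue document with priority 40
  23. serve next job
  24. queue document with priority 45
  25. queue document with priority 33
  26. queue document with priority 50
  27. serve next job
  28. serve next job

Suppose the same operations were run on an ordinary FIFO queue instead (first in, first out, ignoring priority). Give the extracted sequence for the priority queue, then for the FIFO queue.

priority queue: [47, 49, 44, 52, 55, 54, 51, 48, 50, 46]; FIFO queue: 35 → 44 → 47 → 49 → 52 → 48 → 39 → 46 → 34 → 54

insert 35 → {35}
insert 44 → {44, 35}
insert 47 → {47, 44, 35}
serve next job → 47; now {44, 35}
insert 49 → {49, 44, 35}
serve next job → 49; now {44, 35}
serve next job → 44; now {35}
insert 52 → {52, 35}
insert 48 → {52, 48, 35}
insert 39 → {52, 48, 39, 35}
insert 46 → {52, 48, 46, 39, 35}
insert 34 → {52, 48, 46, 39, 35, 34}
serve next job → 52; now {48, 46, 39, 35, 34}
insert 54 → {54, 48, 46, 39, 35, 34}
insert 55 → {55, 54, 48, 46, 39, 35, 34}
serve next job → 55; now {54, 48, 46, 39, 35, 34}
serve next job → 54; now {48, 46, 39, 35, 34}
insert 51 → {51, 48, 46, 39, 35, 34}
insert 37 → {51, 48, 46, 39, 37, 35, 34}
insert 38 → {51, 48, 46, 39, 38, 37, 35, 34}
serve next job → 51; now {48, 46, 39, 38, 37, 35, 34}
insert 40 → {48, 46, 40, 39, 38, 37, 35, 34}
serve next job → 48; now {46, 40, 39, 38, 37, 35, 34}
insert 45 → {46, 45, 40, 39, 38, 37, 35, 34}
insert 33 → {46, 45, 40, 39, 38, 37, 35, 34, 33}
insert 50 → {50, 46, 45, 40, 39, 38, 37, 35, 34, 33}
serve next job → 50; now {46, 45, 40, 39, 38, 37, 35, 34, 33}
serve next job → 46; now {45, 40, 39, 38, 37, 35, 34, 33}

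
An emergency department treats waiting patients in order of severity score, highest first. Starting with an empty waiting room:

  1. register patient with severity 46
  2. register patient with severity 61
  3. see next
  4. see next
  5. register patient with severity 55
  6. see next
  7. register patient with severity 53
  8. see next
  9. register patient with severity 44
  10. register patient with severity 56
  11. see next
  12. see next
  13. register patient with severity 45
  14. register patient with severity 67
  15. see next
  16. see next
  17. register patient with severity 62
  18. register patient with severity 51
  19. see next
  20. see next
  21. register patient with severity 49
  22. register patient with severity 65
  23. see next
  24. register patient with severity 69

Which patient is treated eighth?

45

insert 46 → {46}
insert 61 → {61, 46}
see next → 61; now {46}
see next → 46; now {}
insert 55 → {55}
see next → 55; now {}
insert 53 → {53}
see next → 53; now {}
insert 44 → {44}
insert 56 → {56, 44}
see next → 56; now {44}
see next → 44; now {}
insert 45 → {45}
insert 67 → {67, 45}
see next → 67; now {45}
see next → 45; now {}
insert 62 → {62}
insert 51 → {62, 51}
see next → 62; now {51}
see next → 51; now {}
insert 49 → {49}
insert 65 → {65, 49}
see next → 65; now {49}
insert 69 → {69, 49}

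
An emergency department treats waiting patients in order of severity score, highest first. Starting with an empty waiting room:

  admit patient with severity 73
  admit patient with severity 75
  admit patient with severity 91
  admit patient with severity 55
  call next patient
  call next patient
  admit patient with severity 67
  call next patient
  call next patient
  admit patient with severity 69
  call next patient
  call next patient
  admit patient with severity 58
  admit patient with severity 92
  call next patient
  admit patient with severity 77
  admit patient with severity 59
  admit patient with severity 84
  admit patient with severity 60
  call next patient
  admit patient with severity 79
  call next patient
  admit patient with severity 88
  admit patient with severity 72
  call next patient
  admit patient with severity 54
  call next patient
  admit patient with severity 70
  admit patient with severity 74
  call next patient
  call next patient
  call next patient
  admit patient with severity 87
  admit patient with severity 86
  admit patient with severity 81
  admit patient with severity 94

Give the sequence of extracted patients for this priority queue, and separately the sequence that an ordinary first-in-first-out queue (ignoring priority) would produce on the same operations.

priority queue: 91 → 75 → 73 → 67 → 69 → 55 → 92 → 84 → 79 → 88 → 77 → 74 → 72 → 70; FIFO queue: 73, 75, 91, 55, 67, 69, 58, 92, 77, 59, 84, 60, 79, 88

insert 73 → {73}
insert 75 → {75, 73}
insert 91 → {91, 75, 73}
insert 55 → {91, 75, 73, 55}
call next patient → 91; now {75, 73, 55}
call next patient → 75; now {73, 55}
insert 67 → {73, 67, 55}
call next patient → 73; now {67, 55}
call next patient → 67; now {55}
insert 69 → {69, 55}
call next patient → 69; now {55}
call next patient → 55; now {}
insert 58 → {58}
insert 92 → {92, 58}
call next patient → 92; now {58}
insert 77 → {77, 58}
insert 59 → {77, 59, 58}
insert 84 → {84, 77, 59, 58}
insert 60 → {84, 77, 60, 59, 58}
call next patient → 84; now {77, 60, 59, 58}
insert 79 → {79, 77, 60, 59, 58}
call next patient → 79; now {77, 60, 59, 58}
insert 88 → {88, 77, 60, 59, 58}
insert 72 → {88, 77, 72, 60, 59, 58}
call next patient → 88; now {77, 72, 60, 59, 58}
insert 54 → {77, 72, 60, 59, 58, 54}
call next patient → 77; now {72, 60, 59, 58, 54}
insert 70 → {72, 70, 60, 59, 58, 54}
insert 74 → {74, 72, 70, 60, 59, 58, 54}
call next patient → 74; now {72, 70, 60, 59, 58, 54}
call next patient → 72; now {70, 60, 59, 58, 54}
call next patient → 70; now {60, 59, 58, 54}
insert 87 → {87, 60, 59, 58, 54}
insert 86 → {87, 86, 60, 59, 58, 54}
insert 81 → {87, 86, 81, 60, 59, 58, 54}
insert 94 → {94, 87, 86, 81, 60, 59, 58, 54}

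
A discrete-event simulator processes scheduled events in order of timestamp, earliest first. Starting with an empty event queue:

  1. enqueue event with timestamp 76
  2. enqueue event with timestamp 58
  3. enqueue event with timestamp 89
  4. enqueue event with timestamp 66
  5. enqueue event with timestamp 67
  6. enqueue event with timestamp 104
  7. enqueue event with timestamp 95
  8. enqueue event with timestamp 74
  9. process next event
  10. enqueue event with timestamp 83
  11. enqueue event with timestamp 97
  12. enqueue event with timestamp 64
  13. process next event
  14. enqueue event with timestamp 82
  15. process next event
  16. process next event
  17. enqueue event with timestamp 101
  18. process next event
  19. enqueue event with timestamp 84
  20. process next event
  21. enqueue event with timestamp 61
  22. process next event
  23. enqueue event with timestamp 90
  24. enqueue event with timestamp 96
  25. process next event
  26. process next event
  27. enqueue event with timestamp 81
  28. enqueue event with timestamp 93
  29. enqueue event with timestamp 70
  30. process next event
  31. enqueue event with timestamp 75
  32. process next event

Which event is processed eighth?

insert 76 → {76}
insert 58 → {58, 76}
insert 89 → {58, 76, 89}
insert 66 → {58, 66, 76, 89}
insert 67 → {58, 66, 67, 76, 89}
insert 104 → {58, 66, 67, 76, 89, 104}
insert 95 → {58, 66, 67, 76, 89, 95, 104}
insert 74 → {58, 66, 67, 74, 76, 89, 95, 104}
process next event → 58; now {66, 67, 74, 76, 89, 95, 104}
insert 83 → {66, 67, 74, 76, 83, 89, 95, 104}
insert 97 → {66, 67, 74, 76, 83, 89, 95, 97, 104}
insert 64 → {64, 66, 67, 74, 76, 83, 89, 95, 97, 104}
process next event → 64; now {66, 67, 74, 76, 83, 89, 95, 97, 104}
insert 82 → {66, 67, 74, 76, 82, 83, 89, 95, 97, 104}
process next event → 66; now {67, 74, 76, 82, 83, 89, 95, 97, 104}
process next event → 67; now {74, 76, 82, 83, 89, 95, 97, 104}
insert 101 → {74, 76, 82, 83, 89, 95, 97, 101, 104}
process next event → 74; now {76, 82, 83, 89, 95, 97, 101, 104}
insert 84 → {76, 82, 83, 84, 89, 95, 97, 101, 104}
process next event → 76; now {82, 83, 84, 89, 95, 97, 101, 104}
insert 61 → {61, 82, 83, 84, 89, 95, 97, 101, 104}
process next event → 61; now {82, 83, 84, 89, 95, 97, 101, 104}
insert 90 → {82, 83, 84, 89, 90, 95, 97, 101, 104}
insert 96 → {82, 83, 84, 89, 90, 95, 96, 97, 101, 104}
process next event → 82; now {83, 84, 89, 90, 95, 96, 97, 101, 104}
process next event → 83; now {84, 89, 90, 95, 96, 97, 101, 104}
insert 81 → {81, 84, 89, 90, 95, 96, 97, 101, 104}
insert 93 → {81, 84, 89, 90, 93, 95, 96, 97, 101, 104}
insert 70 → {70, 81, 84, 89, 90, 93, 95, 96, 97, 101, 104}
process next event → 70; now {81, 84, 89, 90, 93, 95, 96, 97, 101, 104}
insert 75 → {75, 81, 84, 89, 90, 93, 95, 96, 97, 101, 104}
process next event → 75; now {81, 84, 89, 90, 93, 95, 96, 97, 101, 104}

82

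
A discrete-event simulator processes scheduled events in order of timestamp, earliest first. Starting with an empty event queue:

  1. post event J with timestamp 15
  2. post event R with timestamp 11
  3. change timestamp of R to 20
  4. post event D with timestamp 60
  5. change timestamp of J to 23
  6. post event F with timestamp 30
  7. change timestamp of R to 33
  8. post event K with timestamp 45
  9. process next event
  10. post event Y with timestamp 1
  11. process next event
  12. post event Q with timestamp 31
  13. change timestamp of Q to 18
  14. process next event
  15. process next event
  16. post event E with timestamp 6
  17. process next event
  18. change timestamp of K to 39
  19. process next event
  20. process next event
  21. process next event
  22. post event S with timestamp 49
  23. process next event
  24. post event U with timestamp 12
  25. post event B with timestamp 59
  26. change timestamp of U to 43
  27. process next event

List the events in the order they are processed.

add J (timestamp 15) → {J:15}
add R (timestamp 11) → {R:11, J:15}
update R to timestamp 20 → {J:15, R:20}
add D (timestamp 60) → {J:15, R:20, D:60}
update J to timestamp 23 → {R:20, J:23, D:60}
add F (timestamp 30) → {R:20, J:23, F:30, D:60}
update R to timestamp 33 → {J:23, F:30, R:33, D:60}
add K (timestamp 45) → {J:23, F:30, R:33, K:45, D:60}
process next event → J; now {F:30, R:33, K:45, D:60}
add Y (timestamp 1) → {Y:1, F:30, R:33, K:45, D:60}
process next event → Y; now {F:30, R:33, K:45, D:60}
add Q (timestamp 31) → {F:30, Q:31, R:33, K:45, D:60}
update Q to timestamp 18 → {Q:18, F:30, R:33, K:45, D:60}
process next event → Q; now {F:30, R:33, K:45, D:60}
process next event → F; now {R:33, K:45, D:60}
add E (timestamp 6) → {E:6, R:33, K:45, D:60}
process next event → E; now {R:33, K:45, D:60}
update K to timestamp 39 → {R:33, K:39, D:60}
process next event → R; now {K:39, D:60}
process next event → K; now {D:60}
process next event → D; now {}
add S (timestamp 49) → {S:49}
process next event → S; now {}
add U (timestamp 12) → {U:12}
add B (timestamp 59) → {U:12, B:59}
update U to timestamp 43 → {U:43, B:59}
process next event → U; now {B:59}

J, Y, Q, F, E, R, K, D, S, U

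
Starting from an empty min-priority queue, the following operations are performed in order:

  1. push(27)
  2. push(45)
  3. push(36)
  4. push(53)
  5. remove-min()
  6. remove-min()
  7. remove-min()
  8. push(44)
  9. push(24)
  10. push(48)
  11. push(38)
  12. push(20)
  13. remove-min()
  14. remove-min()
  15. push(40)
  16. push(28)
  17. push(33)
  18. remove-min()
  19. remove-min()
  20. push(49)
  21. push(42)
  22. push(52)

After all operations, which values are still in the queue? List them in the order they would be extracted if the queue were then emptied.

insert 27 → {27}
insert 45 → {27, 45}
insert 36 → {27, 36, 45}
insert 53 → {27, 36, 45, 53}
remove-min → 27; now {36, 45, 53}
remove-min → 36; now {45, 53}
remove-min → 45; now {53}
insert 44 → {44, 53}
insert 24 → {24, 44, 53}
insert 48 → {24, 44, 48, 53}
insert 38 → {24, 38, 44, 48, 53}
insert 20 → {20, 24, 38, 44, 48, 53}
remove-min → 20; now {24, 38, 44, 48, 53}
remove-min → 24; now {38, 44, 48, 53}
insert 40 → {38, 40, 44, 48, 53}
insert 28 → {28, 38, 40, 44, 48, 53}
insert 33 → {28, 33, 38, 40, 44, 48, 53}
remove-min → 28; now {33, 38, 40, 44, 48, 53}
remove-min → 33; now {38, 40, 44, 48, 53}
insert 49 → {38, 40, 44, 48, 49, 53}
insert 42 → {38, 40, 42, 44, 48, 49, 53}
insert 52 → {38, 40, 42, 44, 48, 49, 52, 53}

[38, 40, 42, 44, 48, 49, 52, 53]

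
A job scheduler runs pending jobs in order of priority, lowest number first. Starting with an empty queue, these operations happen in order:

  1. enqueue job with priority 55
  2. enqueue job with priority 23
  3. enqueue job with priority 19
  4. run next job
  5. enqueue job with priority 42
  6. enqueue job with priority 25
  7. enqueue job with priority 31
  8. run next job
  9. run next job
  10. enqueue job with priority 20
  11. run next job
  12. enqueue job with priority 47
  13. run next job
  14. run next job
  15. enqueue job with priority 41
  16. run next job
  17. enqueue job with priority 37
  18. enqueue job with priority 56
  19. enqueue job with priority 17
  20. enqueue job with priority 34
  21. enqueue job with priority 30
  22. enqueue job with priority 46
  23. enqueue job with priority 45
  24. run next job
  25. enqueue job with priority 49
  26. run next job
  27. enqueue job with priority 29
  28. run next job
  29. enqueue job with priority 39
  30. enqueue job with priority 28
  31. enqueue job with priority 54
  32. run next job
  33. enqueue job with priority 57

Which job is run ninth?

30

insert 55 → {55}
insert 23 → {23, 55}
insert 19 → {19, 23, 55}
run next job → 19; now {23, 55}
insert 42 → {23, 42, 55}
insert 25 → {23, 25, 42, 55}
insert 31 → {23, 25, 31, 42, 55}
run next job → 23; now {25, 31, 42, 55}
run next job → 25; now {31, 42, 55}
insert 20 → {20, 31, 42, 55}
run next job → 20; now {31, 42, 55}
insert 47 → {31, 42, 47, 55}
run next job → 31; now {42, 47, 55}
run next job → 42; now {47, 55}
insert 41 → {41, 47, 55}
run next job → 41; now {47, 55}
insert 37 → {37, 47, 55}
insert 56 → {37, 47, 55, 56}
insert 17 → {17, 37, 47, 55, 56}
insert 34 → {17, 34, 37, 47, 55, 56}
insert 30 → {17, 30, 34, 37, 47, 55, 56}
insert 46 → {17, 30, 34, 37, 46, 47, 55, 56}
insert 45 → {17, 30, 34, 37, 45, 46, 47, 55, 56}
run next job → 17; now {30, 34, 37, 45, 46, 47, 55, 56}
insert 49 → {30, 34, 37, 45, 46, 47, 49, 55, 56}
run next job → 30; now {34, 37, 45, 46, 47, 49, 55, 56}
insert 29 → {29, 34, 37, 45, 46, 47, 49, 55, 56}
run next job → 29; now {34, 37, 45, 46, 47, 49, 55, 56}
insert 39 → {34, 37, 39, 45, 46, 47, 49, 55, 56}
insert 28 → {28, 34, 37, 39, 45, 46, 47, 49, 55, 56}
insert 54 → {28, 34, 37, 39, 45, 46, 47, 49, 54, 55, 56}
run next job → 28; now {34, 37, 39, 45, 46, 47, 49, 54, 55, 56}
insert 57 → {34, 37, 39, 45, 46, 47, 49, 54, 55, 56, 57}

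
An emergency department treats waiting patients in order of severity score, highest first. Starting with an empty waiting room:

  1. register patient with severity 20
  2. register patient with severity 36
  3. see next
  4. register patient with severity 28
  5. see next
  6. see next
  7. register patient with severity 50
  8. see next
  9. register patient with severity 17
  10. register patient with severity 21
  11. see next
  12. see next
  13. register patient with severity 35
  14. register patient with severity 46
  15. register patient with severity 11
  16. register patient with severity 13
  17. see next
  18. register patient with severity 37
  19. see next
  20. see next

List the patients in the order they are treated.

insert 20 → {20}
insert 36 → {36, 20}
see next → 36; now {20}
insert 28 → {28, 20}
see next → 28; now {20}
see next → 20; now {}
insert 50 → {50}
see next → 50; now {}
insert 17 → {17}
insert 21 → {21, 17}
see next → 21; now {17}
see next → 17; now {}
insert 35 → {35}
insert 46 → {46, 35}
insert 11 → {46, 35, 11}
insert 13 → {46, 35, 13, 11}
see next → 46; now {35, 13, 11}
insert 37 → {37, 35, 13, 11}
see next → 37; now {35, 13, 11}
see next → 35; now {13, 11}

36, 28, 20, 50, 21, 17, 46, 37, 35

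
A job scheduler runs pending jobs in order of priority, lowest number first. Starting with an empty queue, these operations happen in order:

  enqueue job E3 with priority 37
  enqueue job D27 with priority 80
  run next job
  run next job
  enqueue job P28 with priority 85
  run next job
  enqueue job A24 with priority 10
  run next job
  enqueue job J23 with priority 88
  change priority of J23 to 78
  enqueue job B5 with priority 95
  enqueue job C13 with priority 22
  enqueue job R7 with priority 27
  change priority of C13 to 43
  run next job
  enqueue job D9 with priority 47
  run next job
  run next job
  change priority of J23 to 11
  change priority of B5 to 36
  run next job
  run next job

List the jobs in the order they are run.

E3, D27, P28, A24, R7, C13, D9, J23, B5

add E3 (priority 37) → {E3:37}
add D27 (priority 80) → {E3:37, D27:80}
run next job → E3; now {D27:80}
run next job → D27; now {}
add P28 (priority 85) → {P28:85}
run next job → P28; now {}
add A24 (priority 10) → {A24:10}
run next job → A24; now {}
add J23 (priority 88) → {J23:88}
update J23 to priority 78 → {J23:78}
add B5 (priority 95) → {J23:78, B5:95}
add C13 (priority 22) → {C13:22, J23:78, B5:95}
add R7 (priority 27) → {C13:22, R7:27, J23:78, B5:95}
update C13 to priority 43 → {R7:27, C13:43, J23:78, B5:95}
run next job → R7; now {C13:43, J23:78, B5:95}
add D9 (priority 47) → {C13:43, D9:47, J23:78, B5:95}
run next job → C13; now {D9:47, J23:78, B5:95}
run next job → D9; now {J23:78, B5:95}
update J23 to priority 11 → {J23:11, B5:95}
update B5 to priority 36 → {J23:11, B5:36}
run next job → J23; now {B5:36}
run next job → B5; now {}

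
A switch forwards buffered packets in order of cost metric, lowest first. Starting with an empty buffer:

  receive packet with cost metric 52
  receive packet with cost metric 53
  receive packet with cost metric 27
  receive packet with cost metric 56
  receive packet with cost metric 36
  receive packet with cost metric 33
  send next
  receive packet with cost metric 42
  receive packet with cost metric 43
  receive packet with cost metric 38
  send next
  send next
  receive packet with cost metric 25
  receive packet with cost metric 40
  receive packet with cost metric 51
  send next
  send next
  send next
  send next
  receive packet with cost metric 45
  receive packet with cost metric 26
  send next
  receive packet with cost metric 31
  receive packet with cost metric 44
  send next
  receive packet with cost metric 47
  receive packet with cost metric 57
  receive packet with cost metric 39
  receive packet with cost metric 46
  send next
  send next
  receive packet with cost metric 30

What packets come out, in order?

insert 52 → {52}
insert 53 → {52, 53}
insert 27 → {27, 52, 53}
insert 56 → {27, 52, 53, 56}
insert 36 → {27, 36, 52, 53, 56}
insert 33 → {27, 33, 36, 52, 53, 56}
send next → 27; now {33, 36, 52, 53, 56}
insert 42 → {33, 36, 42, 52, 53, 56}
insert 43 → {33, 36, 42, 43, 52, 53, 56}
insert 38 → {33, 36, 38, 42, 43, 52, 53, 56}
send next → 33; now {36, 38, 42, 43, 52, 53, 56}
send next → 36; now {38, 42, 43, 52, 53, 56}
insert 25 → {25, 38, 42, 43, 52, 53, 56}
insert 40 → {25, 38, 40, 42, 43, 52, 53, 56}
insert 51 → {25, 38, 40, 42, 43, 51, 52, 53, 56}
send next → 25; now {38, 40, 42, 43, 51, 52, 53, 56}
send next → 38; now {40, 42, 43, 51, 52, 53, 56}
send next → 40; now {42, 43, 51, 52, 53, 56}
send next → 42; now {43, 51, 52, 53, 56}
insert 45 → {43, 45, 51, 52, 53, 56}
insert 26 → {26, 43, 45, 51, 52, 53, 56}
send next → 26; now {43, 45, 51, 52, 53, 56}
insert 31 → {31, 43, 45, 51, 52, 53, 56}
insert 44 → {31, 43, 44, 45, 51, 52, 53, 56}
send next → 31; now {43, 44, 45, 51, 52, 53, 56}
insert 47 → {43, 44, 45, 47, 51, 52, 53, 56}
insert 57 → {43, 44, 45, 47, 51, 52, 53, 56, 57}
insert 39 → {39, 43, 44, 45, 47, 51, 52, 53, 56, 57}
insert 46 → {39, 43, 44, 45, 46, 47, 51, 52, 53, 56, 57}
send next → 39; now {43, 44, 45, 46, 47, 51, 52, 53, 56, 57}
send next → 43; now {44, 45, 46, 47, 51, 52, 53, 56, 57}
insert 30 → {30, 44, 45, 46, 47, 51, 52, 53, 56, 57}

[27, 33, 36, 25, 38, 40, 42, 26, 31, 39, 43]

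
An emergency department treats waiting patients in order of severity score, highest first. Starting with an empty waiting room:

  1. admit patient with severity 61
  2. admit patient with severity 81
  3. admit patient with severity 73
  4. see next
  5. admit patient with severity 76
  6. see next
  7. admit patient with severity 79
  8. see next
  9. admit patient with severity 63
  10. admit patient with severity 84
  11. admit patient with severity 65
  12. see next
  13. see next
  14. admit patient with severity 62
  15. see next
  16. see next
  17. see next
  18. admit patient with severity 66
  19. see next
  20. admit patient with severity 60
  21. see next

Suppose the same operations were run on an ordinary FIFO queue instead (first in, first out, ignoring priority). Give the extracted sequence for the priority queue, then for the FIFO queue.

insert 61 → {61}
insert 81 → {81, 61}
insert 73 → {81, 73, 61}
see next → 81; now {73, 61}
insert 76 → {76, 73, 61}
see next → 76; now {73, 61}
insert 79 → {79, 73, 61}
see next → 79; now {73, 61}
insert 63 → {73, 63, 61}
insert 84 → {84, 73, 63, 61}
insert 65 → {84, 73, 65, 63, 61}
see next → 84; now {73, 65, 63, 61}
see next → 73; now {65, 63, 61}
insert 62 → {65, 63, 62, 61}
see next → 65; now {63, 62, 61}
see next → 63; now {62, 61}
see next → 62; now {61}
insert 66 → {66, 61}
see next → 66; now {61}
insert 60 → {61, 60}
see next → 61; now {60}

priority queue: 81 → 76 → 79 → 84 → 73 → 65 → 63 → 62 → 66 → 61; FIFO queue: [61, 81, 73, 76, 79, 63, 84, 65, 62, 66]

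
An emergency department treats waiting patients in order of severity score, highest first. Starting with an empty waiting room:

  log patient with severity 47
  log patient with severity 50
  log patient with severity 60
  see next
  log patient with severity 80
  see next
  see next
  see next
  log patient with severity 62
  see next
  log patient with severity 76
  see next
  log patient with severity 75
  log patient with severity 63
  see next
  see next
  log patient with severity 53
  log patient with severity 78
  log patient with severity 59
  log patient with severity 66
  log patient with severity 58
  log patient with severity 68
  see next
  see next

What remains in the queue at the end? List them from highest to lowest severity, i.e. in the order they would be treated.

insert 47 → {47}
insert 50 → {50, 47}
insert 60 → {60, 50, 47}
see next → 60; now {50, 47}
insert 80 → {80, 50, 47}
see next → 80; now {50, 47}
see next → 50; now {47}
see next → 47; now {}
insert 62 → {62}
see next → 62; now {}
insert 76 → {76}
see next → 76; now {}
insert 75 → {75}
insert 63 → {75, 63}
see next → 75; now {63}
see next → 63; now {}
insert 53 → {53}
insert 78 → {78, 53}
insert 59 → {78, 59, 53}
insert 66 → {78, 66, 59, 53}
insert 58 → {78, 66, 59, 58, 53}
insert 68 → {78, 68, 66, 59, 58, 53}
see next → 78; now {68, 66, 59, 58, 53}
see next → 68; now {66, 59, 58, 53}

66 → 59 → 58 → 53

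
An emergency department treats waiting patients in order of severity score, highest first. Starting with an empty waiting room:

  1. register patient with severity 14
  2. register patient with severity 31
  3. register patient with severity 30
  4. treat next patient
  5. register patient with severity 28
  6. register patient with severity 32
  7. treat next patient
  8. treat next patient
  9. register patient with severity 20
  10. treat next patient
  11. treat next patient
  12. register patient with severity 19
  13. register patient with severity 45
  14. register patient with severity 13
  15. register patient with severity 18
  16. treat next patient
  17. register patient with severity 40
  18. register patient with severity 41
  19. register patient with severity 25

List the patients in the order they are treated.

insert 14 → {14}
insert 31 → {31, 14}
insert 30 → {31, 30, 14}
treat next patient → 31; now {30, 14}
insert 28 → {30, 28, 14}
insert 32 → {32, 30, 28, 14}
treat next patient → 32; now {30, 28, 14}
treat next patient → 30; now {28, 14}
insert 20 → {28, 20, 14}
treat next patient → 28; now {20, 14}
treat next patient → 20; now {14}
insert 19 → {19, 14}
insert 45 → {45, 19, 14}
insert 13 → {45, 19, 14, 13}
insert 18 → {45, 19, 18, 14, 13}
treat next patient → 45; now {19, 18, 14, 13}
insert 40 → {40, 19, 18, 14, 13}
insert 41 → {41, 40, 19, 18, 14, 13}
insert 25 → {41, 40, 25, 19, 18, 14, 13}

31, 32, 30, 28, 20, 45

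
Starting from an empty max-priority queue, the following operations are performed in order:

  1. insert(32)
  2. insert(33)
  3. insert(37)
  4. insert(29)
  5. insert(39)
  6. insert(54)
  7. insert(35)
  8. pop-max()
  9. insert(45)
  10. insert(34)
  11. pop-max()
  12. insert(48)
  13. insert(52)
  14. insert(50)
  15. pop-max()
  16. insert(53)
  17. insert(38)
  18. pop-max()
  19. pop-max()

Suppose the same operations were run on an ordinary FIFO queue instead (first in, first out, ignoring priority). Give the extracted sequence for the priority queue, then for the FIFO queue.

insert 32 → {32}
insert 33 → {33, 32}
insert 37 → {37, 33, 32}
insert 29 → {37, 33, 32, 29}
insert 39 → {39, 37, 33, 32, 29}
insert 54 → {54, 39, 37, 33, 32, 29}
insert 35 → {54, 39, 37, 35, 33, 32, 29}
pop-max → 54; now {39, 37, 35, 33, 32, 29}
insert 45 → {45, 39, 37, 35, 33, 32, 29}
insert 34 → {45, 39, 37, 35, 34, 33, 32, 29}
pop-max → 45; now {39, 37, 35, 34, 33, 32, 29}
insert 48 → {48, 39, 37, 35, 34, 33, 32, 29}
insert 52 → {52, 48, 39, 37, 35, 34, 33, 32, 29}
insert 50 → {52, 50, 48, 39, 37, 35, 34, 33, 32, 29}
pop-max → 52; now {50, 48, 39, 37, 35, 34, 33, 32, 29}
insert 53 → {53, 50, 48, 39, 37, 35, 34, 33, 32, 29}
insert 38 → {53, 50, 48, 39, 38, 37, 35, 34, 33, 32, 29}
pop-max → 53; now {50, 48, 39, 38, 37, 35, 34, 33, 32, 29}
pop-max → 50; now {48, 39, 38, 37, 35, 34, 33, 32, 29}

priority queue: 54 → 45 → 52 → 53 → 50; FIFO queue: [32, 33, 37, 29, 39]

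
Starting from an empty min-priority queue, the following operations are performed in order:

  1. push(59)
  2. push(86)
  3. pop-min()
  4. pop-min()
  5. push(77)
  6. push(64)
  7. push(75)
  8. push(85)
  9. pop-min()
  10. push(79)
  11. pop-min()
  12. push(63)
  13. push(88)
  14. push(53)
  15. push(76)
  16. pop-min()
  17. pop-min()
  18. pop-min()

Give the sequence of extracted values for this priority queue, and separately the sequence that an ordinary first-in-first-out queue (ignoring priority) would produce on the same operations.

insert 59 → {59}
insert 86 → {59, 86}
pop-min → 59; now {86}
pop-min → 86; now {}
insert 77 → {77}
insert 64 → {64, 77}
insert 75 → {64, 75, 77}
insert 85 → {64, 75, 77, 85}
pop-min → 64; now {75, 77, 85}
insert 79 → {75, 77, 79, 85}
pop-min → 75; now {77, 79, 85}
insert 63 → {63, 77, 79, 85}
insert 88 → {63, 77, 79, 85, 88}
insert 53 → {53, 63, 77, 79, 85, 88}
insert 76 → {53, 63, 76, 77, 79, 85, 88}
pop-min → 53; now {63, 76, 77, 79, 85, 88}
pop-min → 63; now {76, 77, 79, 85, 88}
pop-min → 76; now {77, 79, 85, 88}

priority queue: [59, 86, 64, 75, 53, 63, 76]; FIFO queue: 59, 86, 77, 64, 75, 85, 79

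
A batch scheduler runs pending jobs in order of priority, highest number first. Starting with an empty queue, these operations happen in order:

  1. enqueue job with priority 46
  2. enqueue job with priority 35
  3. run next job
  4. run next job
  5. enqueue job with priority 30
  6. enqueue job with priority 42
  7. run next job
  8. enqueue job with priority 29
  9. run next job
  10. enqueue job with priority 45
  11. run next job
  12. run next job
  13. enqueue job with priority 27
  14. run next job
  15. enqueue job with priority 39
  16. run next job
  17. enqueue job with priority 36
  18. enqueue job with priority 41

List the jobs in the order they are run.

insert 46 → {46}
insert 35 → {46, 35}
run next job → 46; now {35}
run next job → 35; now {}
insert 30 → {30}
insert 42 → {42, 30}
run next job → 42; now {30}
insert 29 → {30, 29}
run next job → 30; now {29}
insert 45 → {45, 29}
run next job → 45; now {29}
run next job → 29; now {}
insert 27 → {27}
run next job → 27; now {}
insert 39 → {39}
run next job → 39; now {}
insert 36 → {36}
insert 41 → {41, 36}

46 → 35 → 42 → 30 → 45 → 29 → 27 → 39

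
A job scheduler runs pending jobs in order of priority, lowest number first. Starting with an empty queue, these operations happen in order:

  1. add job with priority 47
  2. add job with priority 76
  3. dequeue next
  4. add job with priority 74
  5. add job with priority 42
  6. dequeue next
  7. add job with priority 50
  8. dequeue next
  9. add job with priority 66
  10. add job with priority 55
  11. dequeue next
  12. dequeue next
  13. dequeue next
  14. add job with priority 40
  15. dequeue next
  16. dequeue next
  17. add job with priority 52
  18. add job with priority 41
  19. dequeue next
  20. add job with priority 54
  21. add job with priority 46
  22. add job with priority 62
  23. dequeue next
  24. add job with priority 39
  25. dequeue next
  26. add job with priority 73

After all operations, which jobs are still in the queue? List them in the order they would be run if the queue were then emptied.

insert 47 → {47}
insert 76 → {47, 76}
dequeue next → 47; now {76}
insert 74 → {74, 76}
insert 42 → {42, 74, 76}
dequeue next → 42; now {74, 76}
insert 50 → {50, 74, 76}
dequeue next → 50; now {74, 76}
insert 66 → {66, 74, 76}
insert 55 → {55, 66, 74, 76}
dequeue next → 55; now {66, 74, 76}
dequeue next → 66; now {74, 76}
dequeue next → 74; now {76}
insert 40 → {40, 76}
dequeue next → 40; now {76}
dequeue next → 76; now {}
insert 52 → {52}
insert 41 → {41, 52}
dequeue next → 41; now {52}
insert 54 → {52, 54}
insert 46 → {46, 52, 54}
insert 62 → {46, 52, 54, 62}
dequeue next → 46; now {52, 54, 62}
insert 39 → {39, 52, 54, 62}
dequeue next → 39; now {52, 54, 62}
insert 73 → {52, 54, 62, 73}

52 → 54 → 62 → 73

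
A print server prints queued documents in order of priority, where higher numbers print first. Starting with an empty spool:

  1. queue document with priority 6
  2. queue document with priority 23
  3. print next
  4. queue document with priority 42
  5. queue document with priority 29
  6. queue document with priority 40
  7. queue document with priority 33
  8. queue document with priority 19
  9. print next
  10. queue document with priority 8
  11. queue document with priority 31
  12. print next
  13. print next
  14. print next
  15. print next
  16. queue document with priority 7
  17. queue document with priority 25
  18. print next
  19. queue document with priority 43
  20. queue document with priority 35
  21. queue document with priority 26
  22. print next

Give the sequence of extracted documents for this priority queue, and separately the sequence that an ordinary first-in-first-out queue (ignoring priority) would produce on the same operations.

insert 6 → {6}
insert 23 → {23, 6}
print next → 23; now {6}
insert 42 → {42, 6}
insert 29 → {42, 29, 6}
insert 40 → {42, 40, 29, 6}
insert 33 → {42, 40, 33, 29, 6}
insert 19 → {42, 40, 33, 29, 19, 6}
print next → 42; now {40, 33, 29, 19, 6}
insert 8 → {40, 33, 29, 19, 8, 6}
insert 31 → {40, 33, 31, 29, 19, 8, 6}
print next → 40; now {33, 31, 29, 19, 8, 6}
print next → 33; now {31, 29, 19, 8, 6}
print next → 31; now {29, 19, 8, 6}
print next → 29; now {19, 8, 6}
insert 7 → {19, 8, 7, 6}
insert 25 → {25, 19, 8, 7, 6}
print next → 25; now {19, 8, 7, 6}
insert 43 → {43, 19, 8, 7, 6}
insert 35 → {43, 35, 19, 8, 7, 6}
insert 26 → {43, 35, 26, 19, 8, 7, 6}
print next → 43; now {35, 26, 19, 8, 7, 6}

priority queue: [23, 42, 40, 33, 31, 29, 25, 43]; FIFO queue: [6, 23, 42, 29, 40, 33, 19, 8]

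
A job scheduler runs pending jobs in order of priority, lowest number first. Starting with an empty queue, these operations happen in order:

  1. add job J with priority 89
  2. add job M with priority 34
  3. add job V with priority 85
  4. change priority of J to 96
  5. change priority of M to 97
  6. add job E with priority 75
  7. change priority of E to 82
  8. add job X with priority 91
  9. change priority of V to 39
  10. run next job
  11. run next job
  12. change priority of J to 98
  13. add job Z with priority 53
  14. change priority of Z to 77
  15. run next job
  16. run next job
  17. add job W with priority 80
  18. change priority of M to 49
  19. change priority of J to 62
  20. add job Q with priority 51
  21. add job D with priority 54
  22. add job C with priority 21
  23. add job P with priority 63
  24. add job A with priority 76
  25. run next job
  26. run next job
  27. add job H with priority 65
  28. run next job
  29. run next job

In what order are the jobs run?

add J (priority 89) → {J:89}
add M (priority 34) → {M:34, J:89}
add V (priority 85) → {M:34, V:85, J:89}
update J to priority 96 → {M:34, V:85, J:96}
update M to priority 97 → {V:85, J:96, M:97}
add E (priority 75) → {E:75, V:85, J:96, M:97}
update E to priority 82 → {E:82, V:85, J:96, M:97}
add X (priority 91) → {E:82, V:85, X:91, J:96, M:97}
update V to priority 39 → {V:39, E:82, X:91, J:96, M:97}
run next job → V; now {E:82, X:91, J:96, M:97}
run next job → E; now {X:91, J:96, M:97}
update J to priority 98 → {X:91, M:97, J:98}
add Z (priority 53) → {Z:53, X:91, M:97, J:98}
update Z to priority 77 → {Z:77, X:91, M:97, J:98}
run next job → Z; now {X:91, M:97, J:98}
run next job → X; now {M:97, J:98}
add W (priority 80) → {W:80, M:97, J:98}
update M to priority 49 → {M:49, W:80, J:98}
update J to priority 62 → {M:49, J:62, W:80}
add Q (priority 51) → {M:49, Q:51, J:62, W:80}
add D (priority 54) → {M:49, Q:51, D:54, J:62, W:80}
add C (priority 21) → {C:21, M:49, Q:51, D:54, J:62, W:80}
add P (priority 63) → {C:21, M:49, Q:51, D:54, J:62, P:63, W:80}
add A (priority 76) → {C:21, M:49, Q:51, D:54, J:62, P:63, A:76, W:80}
run next job → C; now {M:49, Q:51, D:54, J:62, P:63, A:76, W:80}
run next job → M; now {Q:51, D:54, J:62, P:63, A:76, W:80}
add H (priority 65) → {Q:51, D:54, J:62, P:63, H:65, A:76, W:80}
run next job → Q; now {D:54, J:62, P:63, H:65, A:76, W:80}
run next job → D; now {J:62, P:63, H:65, A:76, W:80}

[V, E, Z, X, C, M, Q, D]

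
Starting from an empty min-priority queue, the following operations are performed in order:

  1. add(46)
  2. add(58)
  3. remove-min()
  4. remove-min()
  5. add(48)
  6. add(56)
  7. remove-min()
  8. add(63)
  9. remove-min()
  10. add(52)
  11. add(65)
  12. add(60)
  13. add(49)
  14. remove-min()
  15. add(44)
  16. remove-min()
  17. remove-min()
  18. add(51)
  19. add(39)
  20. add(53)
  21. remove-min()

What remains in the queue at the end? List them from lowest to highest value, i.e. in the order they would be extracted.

insert 46 → {46}
insert 58 → {46, 58}
remove-min → 46; now {58}
remove-min → 58; now {}
insert 48 → {48}
insert 56 → {48, 56}
remove-min → 48; now {56}
insert 63 → {56, 63}
remove-min → 56; now {63}
insert 52 → {52, 63}
insert 65 → {52, 63, 65}
insert 60 → {52, 60, 63, 65}
insert 49 → {49, 52, 60, 63, 65}
remove-min → 49; now {52, 60, 63, 65}
insert 44 → {44, 52, 60, 63, 65}
remove-min → 44; now {52, 60, 63, 65}
remove-min → 52; now {60, 63, 65}
insert 51 → {51, 60, 63, 65}
insert 39 → {39, 51, 60, 63, 65}
insert 53 → {39, 51, 53, 60, 63, 65}
remove-min → 39; now {51, 53, 60, 63, 65}

[51, 53, 60, 63, 65]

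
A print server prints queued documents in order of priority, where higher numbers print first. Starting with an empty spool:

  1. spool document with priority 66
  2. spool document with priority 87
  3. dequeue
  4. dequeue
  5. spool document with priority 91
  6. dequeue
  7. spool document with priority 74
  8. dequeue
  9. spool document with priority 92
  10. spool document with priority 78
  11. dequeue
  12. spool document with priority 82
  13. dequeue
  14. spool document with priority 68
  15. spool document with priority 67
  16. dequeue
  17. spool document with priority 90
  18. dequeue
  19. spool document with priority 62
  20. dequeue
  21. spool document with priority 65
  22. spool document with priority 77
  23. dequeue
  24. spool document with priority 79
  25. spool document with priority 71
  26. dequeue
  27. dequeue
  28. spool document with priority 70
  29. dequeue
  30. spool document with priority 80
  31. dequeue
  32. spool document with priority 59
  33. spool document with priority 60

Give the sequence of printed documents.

insert 66 → {66}
insert 87 → {87, 66}
dequeue → 87; now {66}
dequeue → 66; now {}
insert 91 → {91}
dequeue → 91; now {}
insert 74 → {74}
dequeue → 74; now {}
insert 92 → {92}
insert 78 → {92, 78}
dequeue → 92; now {78}
insert 82 → {82, 78}
dequeue → 82; now {78}
insert 68 → {78, 68}
insert 67 → {78, 68, 67}
dequeue → 78; now {68, 67}
insert 90 → {90, 68, 67}
dequeue → 90; now {68, 67}
insert 62 → {68, 67, 62}
dequeue → 68; now {67, 62}
insert 65 → {67, 65, 62}
insert 77 → {77, 67, 65, 62}
dequeue → 77; now {67, 65, 62}
insert 79 → {79, 67, 65, 62}
insert 71 → {79, 71, 67, 65, 62}
dequeue → 79; now {71, 67, 65, 62}
dequeue → 71; now {67, 65, 62}
insert 70 → {70, 67, 65, 62}
dequeue → 70; now {67, 65, 62}
insert 80 → {80, 67, 65, 62}
dequeue → 80; now {67, 65, 62}
insert 59 → {67, 65, 62, 59}
insert 60 → {67, 65, 62, 60, 59}

87, 66, 91, 74, 92, 82, 78, 90, 68, 77, 79, 71, 70, 80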